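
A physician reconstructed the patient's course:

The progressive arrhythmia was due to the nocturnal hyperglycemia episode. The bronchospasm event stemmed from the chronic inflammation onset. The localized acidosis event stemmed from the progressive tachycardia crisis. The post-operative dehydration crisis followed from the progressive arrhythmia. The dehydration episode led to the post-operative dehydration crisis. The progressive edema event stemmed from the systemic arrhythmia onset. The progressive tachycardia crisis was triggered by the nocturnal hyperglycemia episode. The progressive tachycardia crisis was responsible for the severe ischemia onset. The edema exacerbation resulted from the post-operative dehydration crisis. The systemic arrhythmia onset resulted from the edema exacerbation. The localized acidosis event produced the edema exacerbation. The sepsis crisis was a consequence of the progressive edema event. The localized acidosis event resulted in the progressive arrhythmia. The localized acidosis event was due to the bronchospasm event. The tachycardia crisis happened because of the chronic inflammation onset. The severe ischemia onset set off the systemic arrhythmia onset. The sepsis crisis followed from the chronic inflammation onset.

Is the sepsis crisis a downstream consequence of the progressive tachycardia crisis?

There is a causal chain: the progressive tachycardia crisis → the severe ischemia onset → the systemic arrhythmia onset → the progressive edema event → the sepsis crisis.

Yes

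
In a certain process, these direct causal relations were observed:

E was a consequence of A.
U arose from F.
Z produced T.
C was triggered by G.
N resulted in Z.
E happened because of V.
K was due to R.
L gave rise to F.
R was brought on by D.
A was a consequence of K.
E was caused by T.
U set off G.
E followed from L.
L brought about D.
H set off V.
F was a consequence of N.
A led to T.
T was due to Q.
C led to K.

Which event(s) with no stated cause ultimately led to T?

L, N, Q

Tracing upstream from T: T ← A ← K ← R ← D ← L.
A separate upstream branch: T ← Z ← N.
A separate upstream branch: T ← Q.
Each of those chain origins has no stated cause.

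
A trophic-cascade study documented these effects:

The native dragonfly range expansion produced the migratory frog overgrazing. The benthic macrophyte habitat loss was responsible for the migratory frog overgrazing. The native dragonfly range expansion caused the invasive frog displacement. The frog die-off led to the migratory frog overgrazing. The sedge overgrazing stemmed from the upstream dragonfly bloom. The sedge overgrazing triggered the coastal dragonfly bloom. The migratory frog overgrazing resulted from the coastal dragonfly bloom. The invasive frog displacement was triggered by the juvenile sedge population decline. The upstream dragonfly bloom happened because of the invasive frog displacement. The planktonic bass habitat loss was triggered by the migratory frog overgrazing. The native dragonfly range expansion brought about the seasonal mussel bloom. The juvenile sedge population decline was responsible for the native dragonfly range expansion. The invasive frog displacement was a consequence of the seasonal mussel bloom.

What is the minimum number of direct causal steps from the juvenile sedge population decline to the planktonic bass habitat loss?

3

Shortest chain: the juvenile sedge population decline → the native dragonfly range expansion → the migratory frog overgrazing → the planktonic bass habitat loss.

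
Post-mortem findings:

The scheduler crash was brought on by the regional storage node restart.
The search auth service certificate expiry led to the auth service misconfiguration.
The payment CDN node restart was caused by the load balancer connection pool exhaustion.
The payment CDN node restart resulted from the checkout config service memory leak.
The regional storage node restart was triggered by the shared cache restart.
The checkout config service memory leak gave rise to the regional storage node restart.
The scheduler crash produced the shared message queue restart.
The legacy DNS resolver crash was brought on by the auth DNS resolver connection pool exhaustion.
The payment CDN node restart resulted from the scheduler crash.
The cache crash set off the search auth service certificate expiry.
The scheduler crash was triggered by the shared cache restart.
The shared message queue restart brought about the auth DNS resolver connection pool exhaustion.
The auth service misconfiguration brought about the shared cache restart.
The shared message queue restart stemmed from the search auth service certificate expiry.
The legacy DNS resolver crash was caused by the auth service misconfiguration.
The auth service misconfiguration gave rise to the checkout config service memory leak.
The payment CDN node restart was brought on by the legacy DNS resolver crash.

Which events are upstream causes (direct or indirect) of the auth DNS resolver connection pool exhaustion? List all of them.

Immediate cause of the auth DNS resolver connection pool exhaustion: the shared message queue restart.
Further upstream: the cache crash, the search auth service certificate expiry, the auth service misconfiguration, the checkout config service memory leak, the shared cache restart, the regional storage node restart, the scheduler crash.

the auth service misconfiguration, the cache crash, the checkout config service memory leak, the regional storage node restart, the scheduler crash, the search auth service certificate expiry, the shared cache restart, the shared message queue restart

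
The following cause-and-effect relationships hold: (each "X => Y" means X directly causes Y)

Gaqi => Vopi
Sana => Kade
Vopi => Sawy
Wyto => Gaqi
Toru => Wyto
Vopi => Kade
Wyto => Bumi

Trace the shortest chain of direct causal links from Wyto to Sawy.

Wyto → Gaqi → Vopi → Sawy

Wyto → Gaqi
Gaqi → Vopi
Vopi → Sawy
Length: 3 steps.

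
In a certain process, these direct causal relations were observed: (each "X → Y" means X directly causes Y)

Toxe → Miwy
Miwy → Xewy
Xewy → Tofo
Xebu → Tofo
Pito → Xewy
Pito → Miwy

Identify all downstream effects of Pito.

Miwy, Tofo, Xewy

Direct effects: Miwy, Xewy.
2 steps out: Tofo.
Not reachable from it: Toxe, Xebu.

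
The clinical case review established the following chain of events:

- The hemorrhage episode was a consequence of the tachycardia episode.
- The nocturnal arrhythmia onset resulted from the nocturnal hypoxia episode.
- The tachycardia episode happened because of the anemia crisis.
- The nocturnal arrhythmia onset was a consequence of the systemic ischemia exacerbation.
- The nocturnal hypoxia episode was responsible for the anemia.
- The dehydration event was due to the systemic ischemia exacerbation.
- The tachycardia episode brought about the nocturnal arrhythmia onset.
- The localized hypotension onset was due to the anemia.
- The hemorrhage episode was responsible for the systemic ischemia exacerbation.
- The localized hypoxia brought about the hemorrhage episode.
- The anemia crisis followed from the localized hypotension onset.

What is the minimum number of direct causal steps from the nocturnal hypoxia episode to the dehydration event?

7

Shortest chain: the nocturnal hypoxia episode → the anemia → the localized hypotension onset → the anemia crisis → the tachycardia episode → the hemorrhage episode → the systemic ischemia exacerbation → the dehydration event.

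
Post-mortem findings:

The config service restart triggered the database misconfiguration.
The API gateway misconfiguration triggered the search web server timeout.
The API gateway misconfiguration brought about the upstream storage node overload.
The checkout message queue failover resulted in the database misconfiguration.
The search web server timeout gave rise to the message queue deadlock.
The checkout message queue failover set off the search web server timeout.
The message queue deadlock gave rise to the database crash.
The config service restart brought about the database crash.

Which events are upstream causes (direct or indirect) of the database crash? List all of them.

the API gateway misconfiguration, the checkout message queue failover, the config service restart, the message queue deadlock, the search web server timeout

Immediate causes of the database crash: the config service restart, the message queue deadlock.
Further upstream: the API gateway misconfiguration, the checkout message queue failover, the search web server timeout.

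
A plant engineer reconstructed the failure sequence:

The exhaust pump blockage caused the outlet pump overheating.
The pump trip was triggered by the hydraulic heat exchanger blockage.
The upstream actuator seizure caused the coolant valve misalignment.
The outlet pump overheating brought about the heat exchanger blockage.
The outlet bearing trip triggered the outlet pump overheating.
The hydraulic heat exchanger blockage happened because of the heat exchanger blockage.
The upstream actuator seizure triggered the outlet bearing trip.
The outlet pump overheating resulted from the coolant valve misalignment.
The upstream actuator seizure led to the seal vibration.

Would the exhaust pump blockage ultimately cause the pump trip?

There is a causal chain: the exhaust pump blockage → the outlet pump overheating → the heat exchanger blockage → the hydraulic heat exchanger blockage → the pump trip.

Yes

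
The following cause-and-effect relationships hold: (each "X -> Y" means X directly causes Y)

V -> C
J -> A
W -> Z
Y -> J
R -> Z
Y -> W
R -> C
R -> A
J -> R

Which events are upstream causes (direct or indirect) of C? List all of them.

J, R, V, Y

Immediate causes of C: R, V.
Further upstream: Y, J.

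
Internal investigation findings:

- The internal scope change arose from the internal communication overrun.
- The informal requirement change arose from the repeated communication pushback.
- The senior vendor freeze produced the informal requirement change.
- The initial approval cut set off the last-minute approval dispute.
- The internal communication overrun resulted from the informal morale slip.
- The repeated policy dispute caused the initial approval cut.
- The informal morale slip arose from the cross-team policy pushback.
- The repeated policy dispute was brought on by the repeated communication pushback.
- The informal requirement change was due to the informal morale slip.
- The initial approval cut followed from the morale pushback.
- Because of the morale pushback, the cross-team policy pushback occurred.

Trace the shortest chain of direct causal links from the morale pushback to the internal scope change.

the morale pushback → the cross-team policy pushback
the cross-team policy pushback → the informal morale slip
the informal morale slip → the internal communication overrun
the internal communication overrun → the internal scope change
Length: 4 steps.

the morale pushback → the cross-team policy pushback → the informal morale slip → the internal communication overrun → the internal scope change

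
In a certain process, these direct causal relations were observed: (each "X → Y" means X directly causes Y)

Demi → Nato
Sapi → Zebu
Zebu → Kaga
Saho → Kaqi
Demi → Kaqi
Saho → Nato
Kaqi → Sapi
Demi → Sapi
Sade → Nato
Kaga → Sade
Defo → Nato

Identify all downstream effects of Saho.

Kaga, Kaqi, Nato, Sade, Sapi, Zebu

Direct effects: Kaqi, Nato.
2 steps out: Sapi.
3 steps out: Zebu.
4 steps out: Kaga.
5 steps out: Sade.
Not reachable from it: Demi, Defo.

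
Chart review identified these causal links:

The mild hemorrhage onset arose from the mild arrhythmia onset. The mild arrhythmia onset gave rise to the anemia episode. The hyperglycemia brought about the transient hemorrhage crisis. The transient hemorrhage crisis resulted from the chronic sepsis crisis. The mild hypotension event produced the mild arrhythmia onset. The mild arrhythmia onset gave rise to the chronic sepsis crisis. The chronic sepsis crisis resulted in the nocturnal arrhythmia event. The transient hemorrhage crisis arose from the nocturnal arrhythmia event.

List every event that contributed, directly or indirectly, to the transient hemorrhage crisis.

the chronic sepsis crisis, the hyperglycemia, the mild arrhythmia onset, the mild hypotension event, the nocturnal arrhythmia event

Immediate causes of the transient hemorrhage crisis: the hyperglycemia, the chronic sepsis crisis, the nocturnal arrhythmia event.
Further upstream: the mild hypotension event, the mild arrhythmia onset.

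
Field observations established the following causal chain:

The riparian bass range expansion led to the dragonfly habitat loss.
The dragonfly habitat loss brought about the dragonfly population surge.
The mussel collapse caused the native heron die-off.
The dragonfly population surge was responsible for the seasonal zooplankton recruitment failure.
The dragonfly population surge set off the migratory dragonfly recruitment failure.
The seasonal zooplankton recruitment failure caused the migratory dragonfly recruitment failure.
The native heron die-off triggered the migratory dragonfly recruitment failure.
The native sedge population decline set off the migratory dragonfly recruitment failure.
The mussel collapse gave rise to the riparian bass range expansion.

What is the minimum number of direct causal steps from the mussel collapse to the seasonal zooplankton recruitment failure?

Shortest chain: the mussel collapse → the riparian bass range expansion → the dragonfly habitat loss → the dragonfly population surge → the seasonal zooplankton recruitment failure.

4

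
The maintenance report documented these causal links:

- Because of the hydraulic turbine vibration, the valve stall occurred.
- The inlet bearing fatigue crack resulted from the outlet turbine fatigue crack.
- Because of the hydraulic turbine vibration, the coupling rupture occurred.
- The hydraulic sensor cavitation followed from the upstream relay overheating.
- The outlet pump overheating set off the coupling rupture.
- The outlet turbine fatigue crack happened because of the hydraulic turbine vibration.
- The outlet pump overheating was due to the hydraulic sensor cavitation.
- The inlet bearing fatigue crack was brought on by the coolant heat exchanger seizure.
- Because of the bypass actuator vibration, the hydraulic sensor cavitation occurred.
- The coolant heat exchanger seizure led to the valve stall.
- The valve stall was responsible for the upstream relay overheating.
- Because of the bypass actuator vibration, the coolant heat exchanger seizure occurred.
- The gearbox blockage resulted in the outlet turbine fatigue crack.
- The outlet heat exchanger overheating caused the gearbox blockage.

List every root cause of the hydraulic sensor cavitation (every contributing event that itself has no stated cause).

the bypass actuator vibration, the hydraulic turbine vibration

Tracing upstream from the hydraulic sensor cavitation: the hydraulic sensor cavitation ← the upstream relay overheating ← the valve stall ← the hydraulic turbine vibration.
A separate upstream branch: the hydraulic sensor cavitation ← the bypass actuator vibration.
Each of those chain origins has no stated cause.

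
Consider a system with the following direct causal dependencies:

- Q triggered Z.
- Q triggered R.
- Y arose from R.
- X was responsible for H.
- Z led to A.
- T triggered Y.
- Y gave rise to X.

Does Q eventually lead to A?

There is a causal chain: Q → Z → A.

Yes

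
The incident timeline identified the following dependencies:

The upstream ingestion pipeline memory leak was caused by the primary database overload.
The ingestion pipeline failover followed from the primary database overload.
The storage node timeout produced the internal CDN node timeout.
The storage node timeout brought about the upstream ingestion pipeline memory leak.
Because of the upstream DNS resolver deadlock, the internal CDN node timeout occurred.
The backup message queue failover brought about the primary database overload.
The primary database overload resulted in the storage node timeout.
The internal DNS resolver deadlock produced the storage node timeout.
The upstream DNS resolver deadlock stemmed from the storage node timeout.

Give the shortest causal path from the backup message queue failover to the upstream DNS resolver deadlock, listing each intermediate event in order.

the backup message queue failover → the primary database overload → the storage node timeout → the upstream DNS resolver deadlock

the backup message queue failover → the primary database overload
the primary database overload → the storage node timeout
the storage node timeout → the upstream DNS resolver deadlock
Length: 3 steps.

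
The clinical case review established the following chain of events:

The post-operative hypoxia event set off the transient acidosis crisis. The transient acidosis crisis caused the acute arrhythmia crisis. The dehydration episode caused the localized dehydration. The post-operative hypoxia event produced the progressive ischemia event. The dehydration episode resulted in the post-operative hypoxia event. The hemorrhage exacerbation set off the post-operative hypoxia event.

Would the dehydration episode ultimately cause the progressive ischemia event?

Yes

There is a causal chain: the dehydration episode → the post-operative hypoxia event → the progressive ischemia event.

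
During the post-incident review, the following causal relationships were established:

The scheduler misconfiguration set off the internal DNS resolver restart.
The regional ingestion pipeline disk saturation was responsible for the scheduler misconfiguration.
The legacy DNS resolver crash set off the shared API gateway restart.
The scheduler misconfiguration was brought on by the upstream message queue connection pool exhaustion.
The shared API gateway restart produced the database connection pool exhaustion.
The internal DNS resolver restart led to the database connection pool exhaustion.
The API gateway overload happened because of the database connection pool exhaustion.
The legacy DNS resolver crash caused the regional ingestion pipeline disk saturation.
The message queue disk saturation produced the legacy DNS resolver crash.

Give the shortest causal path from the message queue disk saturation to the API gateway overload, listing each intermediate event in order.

the message queue disk saturation → the legacy DNS resolver crash
the legacy DNS resolver crash → the shared API gateway restart
the shared API gateway restart → the database connection pool exhaustion
the database connection pool exhaustion → the API gateway overload
Length: 4 steps.

the message queue disk saturation → the legacy DNS resolver crash → the shared API gateway restart → the database connection pool exhaustion → the API gateway overload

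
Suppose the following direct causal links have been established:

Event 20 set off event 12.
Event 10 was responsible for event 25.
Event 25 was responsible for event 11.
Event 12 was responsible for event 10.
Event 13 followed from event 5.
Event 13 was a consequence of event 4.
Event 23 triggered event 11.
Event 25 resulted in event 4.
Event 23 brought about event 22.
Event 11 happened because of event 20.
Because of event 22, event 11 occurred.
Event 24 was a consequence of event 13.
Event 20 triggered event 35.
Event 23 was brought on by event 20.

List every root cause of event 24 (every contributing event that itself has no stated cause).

event 20, event 5

Tracing upstream from event 24: event 24 ← event 13 ← event 4 ← event 25 ← event 10 ← event 12 ← event 20.
A separate upstream branch: event 24 ← event 13 ← event 5.
Each of those chain origins has no stated cause.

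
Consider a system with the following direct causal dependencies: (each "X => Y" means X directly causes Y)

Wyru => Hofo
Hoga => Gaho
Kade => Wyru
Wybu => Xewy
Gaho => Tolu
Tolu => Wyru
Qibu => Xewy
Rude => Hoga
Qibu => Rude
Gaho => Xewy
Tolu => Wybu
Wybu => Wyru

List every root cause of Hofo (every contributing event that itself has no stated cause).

Kade, Qibu

Tracing upstream from Hofo: Hofo ← Wyru ← Tolu ← Gaho ← Hoga ← Rude ← Qibu.
A separate upstream branch: Hofo ← Wyru ← Kade.
Each of those chain origins has no stated cause.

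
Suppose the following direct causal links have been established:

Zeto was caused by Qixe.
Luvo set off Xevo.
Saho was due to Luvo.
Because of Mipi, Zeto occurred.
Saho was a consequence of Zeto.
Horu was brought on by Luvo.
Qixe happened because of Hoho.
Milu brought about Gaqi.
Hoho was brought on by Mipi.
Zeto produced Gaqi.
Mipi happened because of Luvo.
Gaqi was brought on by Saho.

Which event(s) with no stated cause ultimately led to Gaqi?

Luvo, Milu

Tracing upstream from Gaqi: Gaqi ← Saho ← Luvo.
A separate upstream branch: Gaqi ← Milu.
Each of those chain origins has no stated cause.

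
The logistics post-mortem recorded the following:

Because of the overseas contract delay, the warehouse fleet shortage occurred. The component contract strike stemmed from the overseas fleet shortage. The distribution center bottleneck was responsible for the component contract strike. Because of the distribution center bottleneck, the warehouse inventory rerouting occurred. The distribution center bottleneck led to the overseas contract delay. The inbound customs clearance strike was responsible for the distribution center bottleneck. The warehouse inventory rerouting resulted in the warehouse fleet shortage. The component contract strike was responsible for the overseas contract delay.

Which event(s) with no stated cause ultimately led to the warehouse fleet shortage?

the inbound customs clearance strike, the overseas fleet shortage

Tracing upstream from the warehouse fleet shortage: the warehouse fleet shortage ← the warehouse inventory rerouting ← the distribution center bottleneck ← the inbound customs clearance strike.
A separate upstream branch: the warehouse fleet shortage ← the overseas contract delay ← the component contract strike ← the overseas fleet shortage.
Each of those chain origins has no stated cause.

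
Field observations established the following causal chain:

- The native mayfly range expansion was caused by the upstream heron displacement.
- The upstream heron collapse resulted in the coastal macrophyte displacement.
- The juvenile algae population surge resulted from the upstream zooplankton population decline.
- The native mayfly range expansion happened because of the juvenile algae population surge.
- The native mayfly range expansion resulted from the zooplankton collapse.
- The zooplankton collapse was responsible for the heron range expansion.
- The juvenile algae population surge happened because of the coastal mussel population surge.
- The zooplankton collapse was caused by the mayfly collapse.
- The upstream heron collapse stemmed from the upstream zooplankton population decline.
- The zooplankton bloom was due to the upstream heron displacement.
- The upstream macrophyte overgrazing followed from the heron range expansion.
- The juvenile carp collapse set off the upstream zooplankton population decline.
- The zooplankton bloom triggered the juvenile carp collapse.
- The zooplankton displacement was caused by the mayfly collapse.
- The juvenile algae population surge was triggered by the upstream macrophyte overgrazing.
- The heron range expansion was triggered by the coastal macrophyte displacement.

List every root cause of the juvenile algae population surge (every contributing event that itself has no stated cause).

the coastal mussel population surge, the mayfly collapse, the upstream heron displacement

Tracing upstream from the juvenile algae population surge: the juvenile algae population surge ← the upstream zooplankton population decline ← the juvenile carp collapse ← the zooplankton bloom ← the upstream heron displacement.
A separate upstream branch: the juvenile algae population surge ← the upstream macrophyte overgrazing ← the heron range expansion ← the zooplankton collapse ← the mayfly collapse.
A separate upstream branch: the juvenile algae population surge ← the coastal mussel population surge.
Each of those chain origins has no stated cause.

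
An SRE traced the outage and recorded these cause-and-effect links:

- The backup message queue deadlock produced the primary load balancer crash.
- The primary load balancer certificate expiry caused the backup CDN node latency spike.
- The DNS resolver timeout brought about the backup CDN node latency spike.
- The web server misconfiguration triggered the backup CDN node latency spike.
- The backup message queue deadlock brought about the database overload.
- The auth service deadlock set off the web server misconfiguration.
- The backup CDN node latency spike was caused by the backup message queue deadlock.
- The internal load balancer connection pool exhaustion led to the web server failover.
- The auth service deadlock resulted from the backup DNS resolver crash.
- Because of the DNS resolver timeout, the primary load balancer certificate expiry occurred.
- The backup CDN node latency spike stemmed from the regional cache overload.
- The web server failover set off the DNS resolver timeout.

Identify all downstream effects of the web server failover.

the DNS resolver timeout, the backup CDN node latency spike, the primary load balancer certificate expiry

Direct effects: the DNS resolver timeout.
2 steps out: the primary load balancer certificate expiry, the backup CDN node latency spike.
Not reachable from it: the backup message queue deadlock, the primary load balancer crash, the regional cache overload, the database overload, the internal load balancer connection pool exhaustion, the backup DNS resolver crash, the auth service deadlock, the web server misconfiguration.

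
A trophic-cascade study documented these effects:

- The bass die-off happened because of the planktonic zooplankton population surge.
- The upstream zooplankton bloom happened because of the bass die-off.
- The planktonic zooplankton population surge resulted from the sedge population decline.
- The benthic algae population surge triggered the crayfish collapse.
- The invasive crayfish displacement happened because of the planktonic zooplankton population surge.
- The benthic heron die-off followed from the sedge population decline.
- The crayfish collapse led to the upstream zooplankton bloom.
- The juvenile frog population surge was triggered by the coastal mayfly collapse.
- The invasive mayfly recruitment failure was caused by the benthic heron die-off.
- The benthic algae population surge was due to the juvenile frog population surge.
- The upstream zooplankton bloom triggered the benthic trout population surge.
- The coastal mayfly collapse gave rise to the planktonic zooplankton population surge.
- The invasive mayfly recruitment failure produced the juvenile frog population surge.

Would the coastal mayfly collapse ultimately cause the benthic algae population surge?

There is a causal chain: the coastal mayfly collapse → the juvenile frog population surge → the benthic algae population surge.

Yes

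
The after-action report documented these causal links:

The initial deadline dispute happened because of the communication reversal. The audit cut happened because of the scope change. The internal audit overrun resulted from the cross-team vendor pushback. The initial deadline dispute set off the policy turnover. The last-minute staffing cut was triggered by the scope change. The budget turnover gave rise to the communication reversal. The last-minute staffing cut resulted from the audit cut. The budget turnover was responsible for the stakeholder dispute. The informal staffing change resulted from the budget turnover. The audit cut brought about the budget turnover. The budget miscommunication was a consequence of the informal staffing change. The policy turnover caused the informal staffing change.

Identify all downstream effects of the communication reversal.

the budget miscommunication, the informal staffing change, the initial deadline dispute, the policy turnover

Direct effects: the initial deadline dispute.
2 steps out: the policy turnover.
3 steps out: the informal staffing change.
4 steps out: the budget miscommunication.
Not reachable from it: the scope change, the audit cut, the budget turnover, the cross-team vendor pushback, the internal audit overrun, the stakeholder dispute, the last-minute staffing cut.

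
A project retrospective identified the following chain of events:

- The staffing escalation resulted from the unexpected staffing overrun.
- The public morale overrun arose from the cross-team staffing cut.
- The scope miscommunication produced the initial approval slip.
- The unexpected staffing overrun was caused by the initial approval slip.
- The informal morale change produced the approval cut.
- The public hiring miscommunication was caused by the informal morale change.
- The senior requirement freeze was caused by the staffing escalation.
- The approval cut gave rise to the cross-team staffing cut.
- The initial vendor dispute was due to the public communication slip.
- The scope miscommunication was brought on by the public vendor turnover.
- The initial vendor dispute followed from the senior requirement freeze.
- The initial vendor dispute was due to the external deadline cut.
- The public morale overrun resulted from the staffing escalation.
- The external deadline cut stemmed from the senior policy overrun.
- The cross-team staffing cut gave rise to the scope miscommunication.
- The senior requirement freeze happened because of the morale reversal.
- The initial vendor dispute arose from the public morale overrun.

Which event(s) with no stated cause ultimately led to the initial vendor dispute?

Tracing upstream from the initial vendor dispute: the initial vendor dispute ← the public morale overrun ← the cross-team staffing cut ← the approval cut ← the informal morale change.
A separate upstream branch: the initial vendor dispute ← the public morale overrun ← the staffing escalation ← the unexpected staffing overrun ← the initial approval slip ← the scope miscommunication ← the public vendor turnover.
A separate upstream branch: the initial vendor dispute ← the external deadline cut ← the senior policy overrun.
A separate upstream branch: the initial vendor dispute ← the senior requirement freeze ← the morale reversal.
A separate upstream branch: the initial vendor dispute ← the public communication slip.
Each of those chain origins has no stated cause.

the informal morale change, the morale reversal, the public communication slip, the public vendor turnover, the senior policy overrun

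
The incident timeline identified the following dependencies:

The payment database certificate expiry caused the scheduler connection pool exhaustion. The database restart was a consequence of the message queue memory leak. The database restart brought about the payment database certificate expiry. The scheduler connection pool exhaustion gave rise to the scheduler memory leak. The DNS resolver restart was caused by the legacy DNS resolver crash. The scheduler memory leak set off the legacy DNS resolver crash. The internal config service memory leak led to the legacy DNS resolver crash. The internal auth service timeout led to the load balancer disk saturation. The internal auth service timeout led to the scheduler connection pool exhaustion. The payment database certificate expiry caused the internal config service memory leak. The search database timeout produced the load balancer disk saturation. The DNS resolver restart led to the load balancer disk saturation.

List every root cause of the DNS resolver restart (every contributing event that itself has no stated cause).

the internal auth service timeout, the message queue memory leak

Tracing upstream from the DNS resolver restart: the DNS resolver restart ← the legacy DNS resolver crash ← the scheduler memory leak ← the scheduler connection pool exhaustion ← the internal auth service timeout.
A separate upstream branch: the DNS resolver restart ← the legacy DNS resolver crash ← the internal config service memory leak ← the payment database certificate expiry ← the database restart ← the message queue memory leak.
Each of those chain origins has no stated cause.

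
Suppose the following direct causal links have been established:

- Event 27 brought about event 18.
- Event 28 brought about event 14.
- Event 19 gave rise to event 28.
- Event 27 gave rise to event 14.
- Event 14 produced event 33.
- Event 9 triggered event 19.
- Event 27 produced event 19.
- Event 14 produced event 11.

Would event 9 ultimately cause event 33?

Yes

There is a causal chain: event 9 → event 19 → event 28 → event 14 → event 33.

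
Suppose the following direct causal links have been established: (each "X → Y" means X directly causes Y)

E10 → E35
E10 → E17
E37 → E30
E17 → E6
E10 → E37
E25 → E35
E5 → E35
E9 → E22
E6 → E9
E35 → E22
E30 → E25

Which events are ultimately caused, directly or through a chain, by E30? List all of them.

E22, E25, E35

Direct effects: E25.
2 steps out: E35.
3 steps out: E22.
Not reachable from it: E10, E17, E37, E6, E5, E9.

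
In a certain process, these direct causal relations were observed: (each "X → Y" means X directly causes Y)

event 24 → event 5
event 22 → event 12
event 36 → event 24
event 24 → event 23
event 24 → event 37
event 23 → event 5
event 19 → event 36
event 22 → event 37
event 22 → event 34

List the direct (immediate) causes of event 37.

event 22, event 24

Upstream contributors include event 19, event 36, but only event 22, event 24 feed directly into event 37.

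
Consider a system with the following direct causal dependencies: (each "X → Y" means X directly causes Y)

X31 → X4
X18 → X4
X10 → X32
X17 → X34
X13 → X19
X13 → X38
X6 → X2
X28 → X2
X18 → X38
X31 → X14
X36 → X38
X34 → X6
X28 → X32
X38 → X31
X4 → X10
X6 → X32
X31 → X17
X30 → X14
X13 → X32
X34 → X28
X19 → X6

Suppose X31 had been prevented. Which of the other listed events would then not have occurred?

Downstream of X31: X17, X4, X34, X28, X10, X6, X32, X2, X14.
Of those, still caused via another path: X4, X10, X6, X32, X2, X14.
The remainder have no surviving cause.

X17, X28, X34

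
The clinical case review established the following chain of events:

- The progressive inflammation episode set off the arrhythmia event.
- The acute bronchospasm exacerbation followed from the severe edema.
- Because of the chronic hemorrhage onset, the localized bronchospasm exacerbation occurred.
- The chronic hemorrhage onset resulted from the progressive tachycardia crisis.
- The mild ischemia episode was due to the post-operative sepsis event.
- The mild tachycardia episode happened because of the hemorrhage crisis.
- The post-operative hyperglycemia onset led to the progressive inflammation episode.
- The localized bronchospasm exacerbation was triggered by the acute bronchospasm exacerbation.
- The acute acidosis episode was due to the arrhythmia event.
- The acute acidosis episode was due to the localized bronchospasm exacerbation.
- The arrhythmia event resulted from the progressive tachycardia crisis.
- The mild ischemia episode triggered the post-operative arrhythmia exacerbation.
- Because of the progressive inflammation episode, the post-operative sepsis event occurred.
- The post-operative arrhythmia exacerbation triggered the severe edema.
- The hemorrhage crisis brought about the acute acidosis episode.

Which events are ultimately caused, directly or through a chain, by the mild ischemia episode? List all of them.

the acute acidosis episode, the acute bronchospasm exacerbation, the localized bronchospasm exacerbation, the post-operative arrhythmia exacerbation, the severe edema

Direct effects: the post-operative arrhythmia exacerbation.
2 steps out: the severe edema.
3 steps out: the acute bronchospasm exacerbation.
4 steps out: the localized bronchospasm exacerbation.
5 steps out: the acute acidosis episode.
Not reachable from it: the progressive tachycardia crisis, the hemorrhage crisis, the post-operative hyperglycemia onset, the progressive inflammation episode, the chronic hemorrhage onset, the post-operative sepsis event, the arrhythmia event, the mild tachycardia episode.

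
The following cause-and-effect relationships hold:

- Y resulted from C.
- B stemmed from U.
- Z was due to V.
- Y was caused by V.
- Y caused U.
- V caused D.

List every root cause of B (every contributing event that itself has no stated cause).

C, V

Tracing upstream from B: B ← U ← Y ← V.
A separate upstream branch: B ← U ← Y ← C.
Each of those chain origins has no stated cause.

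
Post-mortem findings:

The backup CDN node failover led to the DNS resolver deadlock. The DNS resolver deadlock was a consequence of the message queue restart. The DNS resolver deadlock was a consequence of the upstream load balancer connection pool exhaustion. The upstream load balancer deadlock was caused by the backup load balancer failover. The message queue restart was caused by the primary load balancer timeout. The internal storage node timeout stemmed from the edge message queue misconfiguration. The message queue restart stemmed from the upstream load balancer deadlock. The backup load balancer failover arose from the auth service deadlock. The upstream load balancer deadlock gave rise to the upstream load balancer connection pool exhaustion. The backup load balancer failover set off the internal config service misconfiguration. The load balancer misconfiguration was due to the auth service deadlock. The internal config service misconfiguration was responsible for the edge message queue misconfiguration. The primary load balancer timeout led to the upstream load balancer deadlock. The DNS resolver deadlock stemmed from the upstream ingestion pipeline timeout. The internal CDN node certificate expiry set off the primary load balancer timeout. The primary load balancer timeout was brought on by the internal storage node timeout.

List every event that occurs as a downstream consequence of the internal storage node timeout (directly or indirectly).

Direct effects: the primary load balancer timeout.
2 steps out: the upstream load balancer deadlock, the message queue restart.
3 steps out: the upstream load balancer connection pool exhaustion, the DNS resolver deadlock.
Not reachable from it: the auth service deadlock, the backup load balancer failover, the upstream ingestion pipeline timeout, the internal config service misconfiguration, the backup CDN node failover, the edge message queue misconfiguration, the internal CDN node certificate expiry, the load balancer misconfiguration.

the DNS resolver deadlock, the message queue restart, the primary load balancer timeout, the upstream load balancer connection pool exhaustion, the upstream load balancer deadlock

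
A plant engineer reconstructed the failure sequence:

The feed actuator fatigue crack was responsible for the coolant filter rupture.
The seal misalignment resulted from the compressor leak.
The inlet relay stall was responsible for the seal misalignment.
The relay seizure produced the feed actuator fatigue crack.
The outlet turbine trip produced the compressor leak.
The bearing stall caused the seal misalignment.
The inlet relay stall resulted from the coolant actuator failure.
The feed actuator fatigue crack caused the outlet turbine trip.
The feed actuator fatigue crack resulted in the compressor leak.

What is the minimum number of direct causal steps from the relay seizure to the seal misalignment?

3

Shortest chain: the relay seizure → the feed actuator fatigue crack → the compressor leak → the seal misalignment.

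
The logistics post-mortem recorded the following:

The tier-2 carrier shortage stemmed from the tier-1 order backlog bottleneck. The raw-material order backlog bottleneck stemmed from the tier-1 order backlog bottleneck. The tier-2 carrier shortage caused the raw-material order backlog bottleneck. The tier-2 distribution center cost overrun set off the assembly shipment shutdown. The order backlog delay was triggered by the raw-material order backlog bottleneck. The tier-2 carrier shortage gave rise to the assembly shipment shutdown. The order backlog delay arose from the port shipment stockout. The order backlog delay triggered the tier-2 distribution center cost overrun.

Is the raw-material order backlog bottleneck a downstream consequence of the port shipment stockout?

No

The port shipment stockout leads to the order backlog delay, the tier-2 distribution center cost overrun, the assembly shipment shutdown; the raw-material order backlog bottleneck is not among them.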